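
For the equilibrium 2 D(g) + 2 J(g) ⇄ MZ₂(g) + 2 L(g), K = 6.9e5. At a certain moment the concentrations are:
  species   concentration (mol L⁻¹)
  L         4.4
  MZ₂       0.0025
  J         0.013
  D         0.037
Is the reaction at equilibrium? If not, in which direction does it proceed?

forward (toward products)

Q = [MZ₂]·[L]² / ([D]²·[J]²) = (0.0025)·(4.4)² / ((0.037)²·(0.013)²) = 2.1e5
Q = 2.1e5 < K = 6.9e5, so the forward reaction proceeds.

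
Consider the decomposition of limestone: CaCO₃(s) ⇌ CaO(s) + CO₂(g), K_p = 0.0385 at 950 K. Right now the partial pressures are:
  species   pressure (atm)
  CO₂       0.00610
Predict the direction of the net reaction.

in the forward direction

(CaCO₃, CaO are pure solids — omitted from Q_p.)
Q_p = P(CO₂) = 0.00610
Q_p = 0.00610 < K_p = 0.0385, so the forward reaction proceeds.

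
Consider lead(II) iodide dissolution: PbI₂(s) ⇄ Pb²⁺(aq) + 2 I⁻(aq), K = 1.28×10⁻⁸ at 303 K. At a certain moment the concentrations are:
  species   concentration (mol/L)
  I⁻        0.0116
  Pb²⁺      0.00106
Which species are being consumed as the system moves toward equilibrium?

Pb²⁺, I⁻ (products)

(PbI₂ is a pure solid — omitted from Q.)
Q = [Pb²⁺]·[I⁻]² = (0.00106)·(0.0116)² = 1.43×10⁻⁷
Q = 1.43×10⁻⁷ > K = 1.28×10⁻⁸: net reverse reaction.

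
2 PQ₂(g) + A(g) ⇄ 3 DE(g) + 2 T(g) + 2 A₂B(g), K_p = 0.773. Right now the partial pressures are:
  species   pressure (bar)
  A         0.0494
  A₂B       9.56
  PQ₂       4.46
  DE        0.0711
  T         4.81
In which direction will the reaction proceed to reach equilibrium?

Q_p = P(DE)³·P(T)²·P(A₂B)² / (P(PQ₂)²·P(A)) = (0.0711)³·(4.81)²·(9.56)² / ((4.46)²·(0.0494)) = 0.773
Q_p = 0.773 = K_p, so the system is already at equilibrium.

no net change (already at equilibrium)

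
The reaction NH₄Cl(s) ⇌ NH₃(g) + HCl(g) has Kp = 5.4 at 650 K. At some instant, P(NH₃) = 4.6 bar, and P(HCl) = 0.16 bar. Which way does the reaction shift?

(NH₄Cl is a pure solid — omitted from Qp.)
Qp = P(NH₃)·P(HCl) = (4.6)·(0.16) = 0.74
Qp = 0.74 < Kp = 5.4, so the forward reaction proceeds.

in the forward direction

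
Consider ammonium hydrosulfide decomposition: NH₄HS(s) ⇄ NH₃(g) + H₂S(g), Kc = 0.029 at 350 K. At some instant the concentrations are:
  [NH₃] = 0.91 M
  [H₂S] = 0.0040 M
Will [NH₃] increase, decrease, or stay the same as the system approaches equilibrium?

(NH₄HS is a pure solid — omitted from Qc.)
Qc = [NH₃]·[H₂S] = (0.91)·(0.0040) = 0.0036
Qc = 0.0036 < Kc = 0.029: net forward reaction.
NH₃ is a product, so it increases.

increase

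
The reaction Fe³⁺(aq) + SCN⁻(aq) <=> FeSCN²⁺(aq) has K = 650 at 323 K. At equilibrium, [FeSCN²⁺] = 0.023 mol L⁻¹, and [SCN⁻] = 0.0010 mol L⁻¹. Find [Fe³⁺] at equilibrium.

[Fe³⁺] = 0.035 mol L⁻¹

At equilibrium, K = [FeSCN²⁺] / ([Fe³⁺]·[SCN⁻]) = 650.
(0.023) / (([Fe³⁺])·(0.0010)) = 650
[Fe³⁺] = 0.0354 = 0.035 mol L⁻¹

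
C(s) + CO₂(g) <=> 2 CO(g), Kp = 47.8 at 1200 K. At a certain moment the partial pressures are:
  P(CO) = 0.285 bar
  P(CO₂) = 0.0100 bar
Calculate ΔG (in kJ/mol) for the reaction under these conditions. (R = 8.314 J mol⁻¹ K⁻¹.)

(C is a pure solid — omitted from Qp.)
Qp = P(CO)² / P(CO₂) = (0.285)² / (0.0100) = 8.12
ΔG = RT ln(Qp/Kp) = (8.314 J mol⁻¹ K⁻¹)(1200 K) × ln(8.12/47.8)
   = (9.977 kJ/mol)(-1.773) = -17.7 kJ/mol
ΔG < 0, so the forward reaction is spontaneous (proceeds forward).

ΔG = -17.7 kJ/mol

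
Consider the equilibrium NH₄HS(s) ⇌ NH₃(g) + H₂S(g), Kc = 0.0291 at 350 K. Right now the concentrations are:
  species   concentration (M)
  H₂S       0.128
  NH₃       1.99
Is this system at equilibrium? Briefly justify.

no; Q > K, reaction proceeds in reverse

(NH₄HS is a pure solid — omitted from Qc.)
Qc = [NH₃]·[H₂S] = (1.99)·(0.128) = 0.255
Qc = 0.255 > Kc = 0.0291: net reverse reaction.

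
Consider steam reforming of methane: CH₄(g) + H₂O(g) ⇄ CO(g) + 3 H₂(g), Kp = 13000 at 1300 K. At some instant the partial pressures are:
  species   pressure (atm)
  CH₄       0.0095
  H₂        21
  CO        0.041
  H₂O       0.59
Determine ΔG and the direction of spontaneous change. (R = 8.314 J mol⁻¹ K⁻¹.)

Qp = P(CO)·P(H₂)³ / (P(CH₄)·P(H₂O)) = (0.041)·(21)³ / ((0.0095)·(0.59)) = 67700
ΔG = RT ln(Qp/Kp) = (8.314 J mol⁻¹ K⁻¹)(1300 K) × ln(67700/13000)
   = (10.81 kJ/mol)(1.650) = 17.8 kJ/mol
ΔG > 0, so the forward reaction is non-spontaneous (proceeds in reverse).

ΔG = 17.8 kJ/mol; the forward reaction is non-spontaneous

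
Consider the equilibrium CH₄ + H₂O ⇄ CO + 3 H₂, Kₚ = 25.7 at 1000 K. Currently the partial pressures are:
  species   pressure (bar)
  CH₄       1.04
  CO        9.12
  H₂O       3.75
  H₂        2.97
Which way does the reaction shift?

Qₚ = P(CO)·P(H₂)³ / (P(CH₄)·P(H₂O)) = (9.12)·(2.97)³ / ((1.04)·(3.75)) = 61.3
Qₚ = 61.3 > Kₚ = 25.7, so the reverse reaction proceeds.

reverse (toward reactants)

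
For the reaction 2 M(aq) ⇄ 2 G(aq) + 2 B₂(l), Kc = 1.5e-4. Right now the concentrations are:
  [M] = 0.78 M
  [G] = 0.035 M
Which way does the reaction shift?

to the left

(B₂ is a pure liquid — omitted from Qc.)
Qc = [G]² / [M]² = (0.035)² / (0.78)² = 0.0020
Qc = 0.0020 > Kc = 1.5e-4, so the reverse reaction proceeds.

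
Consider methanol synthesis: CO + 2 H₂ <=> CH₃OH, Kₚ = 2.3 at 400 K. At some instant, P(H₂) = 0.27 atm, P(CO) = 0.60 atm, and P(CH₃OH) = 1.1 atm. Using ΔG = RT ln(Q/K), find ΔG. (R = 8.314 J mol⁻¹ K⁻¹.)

Qₚ = P(CH₃OH) / (P(CO)·P(H₂)²) = (1.1) / ((0.60)·(0.27)²) = 25.1
ΔG = RT ln(Qₚ/Kₚ) = (8.314 J mol⁻¹ K⁻¹)(400 K) × ln(25.1/2.3)
   = (3.326 kJ/mol)(2.390) = 7.95 kJ/mol
ΔG > 0, so the forward reaction is non-spontaneous (proceeds in reverse).

ΔG = 7.95 kJ/mol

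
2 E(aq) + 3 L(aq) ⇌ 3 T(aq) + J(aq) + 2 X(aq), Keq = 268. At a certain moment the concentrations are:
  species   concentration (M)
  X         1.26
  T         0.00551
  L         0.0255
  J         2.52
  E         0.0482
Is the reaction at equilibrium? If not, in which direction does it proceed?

Q = [T]³·[J]·[X]² / ([E]²·[L]³) = (0.00551)³·(2.52)·(1.26)² / ((0.0482)²·(0.0255)³) = 17.4
Q = 17.4 < Keq = 268, so the forward reaction proceeds.

in the forward direction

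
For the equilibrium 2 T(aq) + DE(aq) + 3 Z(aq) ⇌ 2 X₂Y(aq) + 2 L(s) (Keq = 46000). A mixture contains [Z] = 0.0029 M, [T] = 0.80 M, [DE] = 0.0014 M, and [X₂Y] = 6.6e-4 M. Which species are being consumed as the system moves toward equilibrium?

T, DE, Z (reactants)

(L is a pure solid — omitted from Q.)
Q = [X₂Y]² / ([T]²·[DE]·[Z]³) = (6.6e-4)² / ((0.80)²·(0.0014)·(0.0029)³) = 20000
Q = 20000 < Keq = 46000: net forward reaction.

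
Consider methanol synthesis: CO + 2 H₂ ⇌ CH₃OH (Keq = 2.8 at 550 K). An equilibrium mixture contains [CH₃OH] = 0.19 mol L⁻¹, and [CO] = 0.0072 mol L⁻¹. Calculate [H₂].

[H₂] = 3.1 mol L⁻¹

At equilibrium, Keq = [CH₃OH] / ([CO]·[H₂]²) = 2.8.
(0.19) / ((0.0072)·([H₂])²) = 2.8
[H₂]² = 9.42 ⇒ [H₂] = 3.1 mol L⁻¹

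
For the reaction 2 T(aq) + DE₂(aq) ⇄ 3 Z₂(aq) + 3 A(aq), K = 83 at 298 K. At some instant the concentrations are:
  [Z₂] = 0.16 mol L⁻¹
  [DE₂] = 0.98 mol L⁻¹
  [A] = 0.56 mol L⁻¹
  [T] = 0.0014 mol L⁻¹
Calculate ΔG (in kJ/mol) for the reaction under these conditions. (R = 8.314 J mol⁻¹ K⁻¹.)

Q = [Z₂]³·[A]³ / ([T]²·[DE₂]) = (0.16)³·(0.56)³ / ((0.0014)²·(0.98)) = 374
ΔG = RT ln(Q/K) = (8.314 J mol⁻¹ K⁻¹)(298 K) × ln(374/83)
   = (2.478 kJ/mol)(1.505) = 3.73 kJ/mol
ΔG > 0, so the forward reaction is non-spontaneous (proceeds in reverse).

ΔG = 3.73 kJ/mol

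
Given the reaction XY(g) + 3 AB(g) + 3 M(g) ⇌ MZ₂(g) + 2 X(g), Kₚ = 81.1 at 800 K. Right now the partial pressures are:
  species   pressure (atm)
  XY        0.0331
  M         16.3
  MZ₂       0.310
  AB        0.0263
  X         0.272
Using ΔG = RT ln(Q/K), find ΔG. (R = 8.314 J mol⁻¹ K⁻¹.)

Qₚ = P(MZ₂)·P(X)² / (P(XY)·P(AB)³·P(M)³) = (0.310)·(0.272)² / ((0.0331)·(0.0263)³·(16.3)³) = 8.80
ΔG = RT ln(Qₚ/Kₚ) = (8.314 J mol⁻¹ K⁻¹)(800 K) × ln(8.80/81.1)
   = (6.651 kJ/mol)(-2.221) = -14.8 kJ/mol
ΔG < 0, so the forward reaction is spontaneous (proceeds forward).

ΔG = -14.8 kJ/mol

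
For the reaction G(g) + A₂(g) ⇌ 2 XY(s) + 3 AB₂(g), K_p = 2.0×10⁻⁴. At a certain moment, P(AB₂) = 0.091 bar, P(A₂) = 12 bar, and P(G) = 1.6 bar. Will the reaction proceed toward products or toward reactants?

forward (toward products)

(XY is a pure solid — omitted from Q_p.)
Q_p = P(AB₂)³ / (P(G)·P(A₂)) = (0.091)³ / ((1.6)·(12)) = 3.9×10⁻⁵
Q_p = 3.9×10⁻⁵ < K_p = 2.0×10⁻⁴, so the forward reaction proceeds.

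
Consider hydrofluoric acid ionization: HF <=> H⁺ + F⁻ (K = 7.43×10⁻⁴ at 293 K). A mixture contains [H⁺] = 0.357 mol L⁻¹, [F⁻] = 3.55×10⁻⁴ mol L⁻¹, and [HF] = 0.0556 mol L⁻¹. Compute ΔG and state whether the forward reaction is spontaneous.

ΔG = 2.73 kJ/mol; the forward reaction is non-spontaneous

Q = [H⁺]·[F⁻] / [HF] = (0.357)·(3.55×10⁻⁴) / (0.0556) = 0.00228
ΔG = RT ln(Q/K) = (8.314 J mol⁻¹ K⁻¹)(293 K) × ln(0.00228/7.43×10⁻⁴)
   = (2.436 kJ/mol)(1.121) = 2.73 kJ/mol
ΔG > 0, so the forward reaction is non-spontaneous (proceeds in reverse).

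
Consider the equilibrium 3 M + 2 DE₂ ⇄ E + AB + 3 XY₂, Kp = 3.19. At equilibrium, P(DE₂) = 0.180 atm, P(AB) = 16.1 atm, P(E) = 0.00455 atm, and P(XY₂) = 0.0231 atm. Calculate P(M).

P(M) = 0.0206 atm

At equilibrium, Kp = P(E)·P(AB)·P(XY₂)³ / (P(M)³·P(DE₂)²) = 3.19.
(0.00455)·(16.1)·(0.0231)³ / ((P(M))³·(0.180)²) = 3.19
P(M)³ = 8.74×10⁻⁶ ⇒ P(M) = 0.0206 atm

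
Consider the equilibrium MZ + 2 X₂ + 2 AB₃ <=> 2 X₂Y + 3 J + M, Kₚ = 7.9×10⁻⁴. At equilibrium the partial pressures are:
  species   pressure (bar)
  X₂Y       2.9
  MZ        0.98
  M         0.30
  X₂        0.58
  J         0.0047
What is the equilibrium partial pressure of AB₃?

At equilibrium, Kₚ = P(X₂Y)²·P(J)³·P(M) / (P(MZ)·P(X₂)²·P(AB₃)²) = 7.9×10⁻⁴.
(2.9)²·(0.0047)³·(0.30) / ((0.98)·(0.58)²·(P(AB₃))²) = 7.9×10⁻⁴
P(AB₃)² = 0.00101 ⇒ P(AB₃) = 0.032 bar

P(AB₃) = 0.032 bar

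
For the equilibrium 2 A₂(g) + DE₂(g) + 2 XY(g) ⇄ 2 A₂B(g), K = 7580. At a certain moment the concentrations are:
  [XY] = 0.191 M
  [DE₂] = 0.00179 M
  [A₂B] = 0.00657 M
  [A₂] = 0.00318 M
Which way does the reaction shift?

to the left

Q = [A₂B]² / ([A₂]²·[DE₂]·[XY]²) = (0.00657)² / ((0.00318)²·(0.00179)·(0.191)²) = 65400
Q = 65400 > K = 7580, so the reverse reaction proceeds.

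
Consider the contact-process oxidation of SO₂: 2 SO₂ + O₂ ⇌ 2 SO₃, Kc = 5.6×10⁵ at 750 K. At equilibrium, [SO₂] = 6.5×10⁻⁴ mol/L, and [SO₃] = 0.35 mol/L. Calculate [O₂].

[O₂] = 0.52 mol/L

At equilibrium, Kc = [SO₃]² / ([SO₂]²·[O₂]) = 5.6×10⁵.
(0.35)² / ((6.5×10⁻⁴)²·([O₂])) = 5.6×10⁵
[O₂] = 0.518 = 0.52 mol/L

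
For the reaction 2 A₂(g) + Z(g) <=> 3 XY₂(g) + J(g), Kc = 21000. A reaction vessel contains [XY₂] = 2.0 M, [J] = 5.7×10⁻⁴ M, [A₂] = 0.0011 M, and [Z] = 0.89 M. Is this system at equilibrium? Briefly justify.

Qc = [XY₂]³·[J] / ([A₂]²·[Z]) = (2.0)³·(5.7×10⁻⁴) / ((0.0011)²·(0.89)) = 4200
Qc = 4200 < Kc = 21000: net forward reaction.

no; Q < K, reaction proceeds forward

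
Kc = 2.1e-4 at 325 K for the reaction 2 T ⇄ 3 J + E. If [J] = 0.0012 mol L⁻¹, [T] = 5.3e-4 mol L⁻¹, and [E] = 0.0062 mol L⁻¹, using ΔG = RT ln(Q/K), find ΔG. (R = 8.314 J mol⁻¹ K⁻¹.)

Qc = [J]³·[E] / [T]² = (0.0012)³·(0.0062) / (5.3e-4)² = 3.81e-5
ΔG = RT ln(Qc/Kc) = (8.314 J mol⁻¹ K⁻¹)(325 K) × ln(3.81e-5/2.1e-4)
   = (2.702 kJ/mol)(-1.707) = -4.61 kJ/mol
ΔG < 0, so the forward reaction is spontaneous (proceeds forward).

ΔG = -4.61 kJ/mol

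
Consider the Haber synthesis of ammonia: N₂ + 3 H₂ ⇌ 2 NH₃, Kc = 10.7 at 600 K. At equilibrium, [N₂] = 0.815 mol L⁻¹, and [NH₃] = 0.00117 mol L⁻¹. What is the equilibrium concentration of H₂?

[H₂] = 0.00539 mol L⁻¹

At equilibrium, Kc = [NH₃]² / ([N₂]·[H₂]³) = 10.7.
(0.00117)² / ((0.815)·([H₂])³) = 10.7
[H₂]³ = 1.57e-7 ⇒ [H₂] = 0.00539 mol L⁻¹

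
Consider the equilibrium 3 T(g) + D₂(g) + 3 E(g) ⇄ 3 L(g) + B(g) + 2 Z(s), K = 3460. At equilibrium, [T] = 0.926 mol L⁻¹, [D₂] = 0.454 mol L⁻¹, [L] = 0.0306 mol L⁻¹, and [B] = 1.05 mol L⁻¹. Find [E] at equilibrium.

[E] = 0.00289 mol L⁻¹

(Z is a pure solid — omitted from K.)
At equilibrium, K = [L]³·[B] / ([T]³·[D₂]·[E]³) = 3460.
(0.0306)³·(1.05) / ((0.926)³·(0.454)·([E])³) = 3460
[E]³ = 2.41×10⁻⁸ ⇒ [E] = 0.00289 mol L⁻¹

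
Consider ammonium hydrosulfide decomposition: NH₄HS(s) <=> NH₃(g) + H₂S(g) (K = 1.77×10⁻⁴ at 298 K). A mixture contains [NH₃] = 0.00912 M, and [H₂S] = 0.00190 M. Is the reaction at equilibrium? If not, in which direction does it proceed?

(NH₄HS is a pure solid — omitted from Q.)
Q = [NH₃]·[H₂S] = (0.00912)·(0.00190) = 1.73×10⁻⁵
Q = 1.73×10⁻⁵ < K = 1.77×10⁻⁴, so the forward reaction proceeds.

forward (toward products)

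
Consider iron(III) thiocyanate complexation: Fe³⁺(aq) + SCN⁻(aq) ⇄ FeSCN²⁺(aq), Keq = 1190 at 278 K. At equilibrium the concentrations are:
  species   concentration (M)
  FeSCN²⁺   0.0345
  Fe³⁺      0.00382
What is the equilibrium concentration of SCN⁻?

[SCN⁻] = 0.00759 M

At equilibrium, Keq = [FeSCN²⁺] / ([Fe³⁺]·[SCN⁻]) = 1190.
(0.0345) / ((0.00382)·([SCN⁻])) = 1190
[SCN⁻] = 0.00759 M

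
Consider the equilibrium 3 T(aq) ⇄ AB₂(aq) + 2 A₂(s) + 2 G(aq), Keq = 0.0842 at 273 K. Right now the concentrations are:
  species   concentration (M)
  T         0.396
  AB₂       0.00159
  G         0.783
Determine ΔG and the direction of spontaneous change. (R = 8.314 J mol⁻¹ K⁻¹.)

(A₂ is a pure solid — omitted from Q.)
Q = [AB₂]·[G]² / [T]³ = (0.00159)·(0.783)² / (0.396)³ = 0.0157
ΔG = RT ln(Q/Keq) = (8.314 J mol⁻¹ K⁻¹)(273 K) × ln(0.0157/0.0842)
   = (2.270 kJ/mol)(-1.680) = -3.81 kJ/mol
ΔG < 0, so the forward reaction is spontaneous (proceeds forward).

ΔG = -3.81 kJ/mol; the forward reaction is spontaneous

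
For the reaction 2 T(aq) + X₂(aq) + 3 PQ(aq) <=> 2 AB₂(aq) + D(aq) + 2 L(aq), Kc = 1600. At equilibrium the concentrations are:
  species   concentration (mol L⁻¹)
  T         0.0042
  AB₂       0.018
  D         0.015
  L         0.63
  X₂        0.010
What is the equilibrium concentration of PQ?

At equilibrium, Kc = [AB₂]²·[D]·[L]² / ([T]²·[X₂]·[PQ]³) = 1600.
(0.018)²·(0.015)·(0.63)² / ((0.0042)²·(0.010)·([PQ])³) = 1600
[PQ]³ = 0.00683 ⇒ [PQ] = 0.19 mol L⁻¹

[PQ] = 0.19 mol L⁻¹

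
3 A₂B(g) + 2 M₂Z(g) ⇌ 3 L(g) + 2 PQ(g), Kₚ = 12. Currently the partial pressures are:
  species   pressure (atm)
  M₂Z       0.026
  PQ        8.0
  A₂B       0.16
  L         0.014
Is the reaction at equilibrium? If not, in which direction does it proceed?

Qₚ = P(L)³·P(PQ)² / (P(A₂B)³·P(M₂Z)²) = (0.014)³·(8.0)² / ((0.16)³·(0.026)²) = 63
Qₚ = 63 > Kₚ = 12, so the reverse reaction proceeds.

in the reverse direction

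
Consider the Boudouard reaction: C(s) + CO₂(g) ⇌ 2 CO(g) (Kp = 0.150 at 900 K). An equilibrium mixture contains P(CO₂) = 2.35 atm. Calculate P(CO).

(C is a pure solid — omitted from Kp.)
At equilibrium, Kp = P(CO)² / P(CO₂) = 0.150.
(P(CO))² / (2.35) = 0.150
P(CO)² = 0.353 ⇒ P(CO) = 0.594 atm

P(CO) = 0.594 atm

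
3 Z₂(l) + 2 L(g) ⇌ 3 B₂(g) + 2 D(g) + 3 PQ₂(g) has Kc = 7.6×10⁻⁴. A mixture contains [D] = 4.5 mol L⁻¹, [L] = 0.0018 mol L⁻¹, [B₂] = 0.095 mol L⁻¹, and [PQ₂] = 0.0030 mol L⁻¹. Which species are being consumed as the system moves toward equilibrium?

(Z₂ is a pure liquid — omitted from Qc.)
Qc = [B₂]³·[D]²·[PQ₂]³ / [L]² = (0.095)³·(4.5)²·(0.0030)³ / (0.0018)² = 1.4×10⁻⁴
Qc = 1.4×10⁻⁴ < Kc = 7.6×10⁻⁴: net forward reaction.

Z₂, L (reactants)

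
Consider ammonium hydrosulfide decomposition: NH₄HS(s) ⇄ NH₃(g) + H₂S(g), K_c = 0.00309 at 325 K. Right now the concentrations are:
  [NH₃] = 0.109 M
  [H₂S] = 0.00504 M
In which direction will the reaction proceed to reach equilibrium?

(NH₄HS is a pure solid — omitted from Q_c.)
Q_c = [NH₃]·[H₂S] = (0.109)·(0.00504) = 5.49×10⁻⁴
Q_c = 5.49×10⁻⁴ < K_c = 0.00309, so the forward reaction proceeds.

forward (toward products)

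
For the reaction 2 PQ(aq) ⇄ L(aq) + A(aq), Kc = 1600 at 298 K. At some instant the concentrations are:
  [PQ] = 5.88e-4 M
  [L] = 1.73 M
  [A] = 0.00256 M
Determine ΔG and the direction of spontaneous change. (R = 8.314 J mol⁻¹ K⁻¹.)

Qc = [L]·[A] / [PQ]² = (1.73)·(0.00256) / (5.88e-4)² = 12800
ΔG = RT ln(Qc/Kc) = (8.314 J mol⁻¹ K⁻¹)(298 K) × ln(12800/1600)
   = (2.478 kJ/mol)(2.079) = 5.15 kJ/mol
ΔG > 0, so the forward reaction is non-spontaneous (proceeds in reverse).

ΔG = 5.15 kJ/mol; the forward reaction is non-spontaneous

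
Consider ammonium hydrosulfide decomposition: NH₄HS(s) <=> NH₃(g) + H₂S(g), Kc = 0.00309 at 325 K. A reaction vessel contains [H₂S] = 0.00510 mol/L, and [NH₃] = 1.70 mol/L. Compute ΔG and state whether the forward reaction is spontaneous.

ΔG = 2.79 kJ/mol; the forward reaction is non-spontaneous

(NH₄HS is a pure solid — omitted from Qc.)
Qc = [NH₃]·[H₂S] = (1.70)·(0.00510) = 0.00867
ΔG = RT ln(Qc/Kc) = (8.314 J mol⁻¹ K⁻¹)(325 K) × ln(0.00867/0.00309)
   = (2.702 kJ/mol)(1.032) = 2.79 kJ/mol
ΔG > 0, so the forward reaction is non-spontaneous (proceeds in reverse).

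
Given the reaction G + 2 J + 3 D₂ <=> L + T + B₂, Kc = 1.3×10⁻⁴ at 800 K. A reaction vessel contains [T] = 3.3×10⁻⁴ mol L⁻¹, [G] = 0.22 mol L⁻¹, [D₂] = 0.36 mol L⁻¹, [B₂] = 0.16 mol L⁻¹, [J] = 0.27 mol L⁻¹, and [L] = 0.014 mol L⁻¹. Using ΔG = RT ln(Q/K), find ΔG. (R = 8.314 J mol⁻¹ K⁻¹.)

ΔG = 13.5 kJ/mol

Qc = [L]·[T]·[B₂] / ([G]·[J]²·[D₂]³) = (0.014)·(3.3×10⁻⁴)·(0.16) / ((0.22)·(0.27)²·(0.36)³) = 9.88×10⁻⁴
ΔG = RT ln(Qc/Kc) = (8.314 J mol⁻¹ K⁻¹)(800 K) × ln(9.88×10⁻⁴/1.3×10⁻⁴)
   = (6.651 kJ/mol)(2.028) = 13.5 kJ/mol
ΔG > 0, so the forward reaction is non-spontaneous (proceeds in reverse).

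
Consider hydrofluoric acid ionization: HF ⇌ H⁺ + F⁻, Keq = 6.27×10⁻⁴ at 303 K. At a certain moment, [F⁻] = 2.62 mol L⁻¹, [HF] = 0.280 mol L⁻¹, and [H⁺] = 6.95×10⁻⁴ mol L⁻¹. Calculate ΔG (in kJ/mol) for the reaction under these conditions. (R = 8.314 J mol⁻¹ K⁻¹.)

Q = [H⁺]·[F⁻] / [HF] = (6.95×10⁻⁴)·(2.62) / (0.280) = 0.00650
ΔG = RT ln(Q/Keq) = (8.314 J mol⁻¹ K⁻¹)(303 K) × ln(0.00650/6.27×10⁻⁴)
   = (2.519 kJ/mol)(2.339) = 5.89 kJ/mol
ΔG > 0, so the forward reaction is non-spontaneous (proceeds in reverse).

ΔG = 5.89 kJ/mol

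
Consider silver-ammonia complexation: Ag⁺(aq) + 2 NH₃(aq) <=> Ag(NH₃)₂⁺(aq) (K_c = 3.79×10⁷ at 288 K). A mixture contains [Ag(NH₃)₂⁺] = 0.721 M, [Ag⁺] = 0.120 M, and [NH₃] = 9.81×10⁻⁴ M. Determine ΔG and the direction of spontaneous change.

Q_c = [Ag(NH₃)₂⁺] / ([Ag⁺]·[NH₃]²) = (0.721) / ((0.120)·(9.81×10⁻⁴)²) = 6.24×10⁶
ΔG = RT ln(Q_c/K_c) = (8.314 J mol⁻¹ K⁻¹)(288 K) × ln(6.24×10⁶/3.79×10⁷)
   = (2.394 kJ/mol)(-1.804) = -4.32 kJ/mol
ΔG < 0, so the forward reaction is spontaneous (proceeds forward).

ΔG = -4.32 kJ/mol; the forward reaction is spontaneous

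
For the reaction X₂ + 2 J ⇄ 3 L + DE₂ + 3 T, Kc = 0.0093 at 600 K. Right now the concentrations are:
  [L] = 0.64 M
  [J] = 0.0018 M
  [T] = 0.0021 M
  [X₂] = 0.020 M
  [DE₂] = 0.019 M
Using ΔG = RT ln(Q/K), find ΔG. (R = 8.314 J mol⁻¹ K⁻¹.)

ΔG = -12.8 kJ/mol

Qc = [L]³·[DE₂]·[T]³ / ([X₂]·[J]²) = (0.64)³·(0.019)·(0.0021)³ / ((0.020)·(0.0018)²) = 7.12e-4
ΔG = RT ln(Qc/Kc) = (8.314 J mol⁻¹ K⁻¹)(600 K) × ln(7.12e-4/0.0093)
   = (4.988 kJ/mol)(-2.570) = -12.8 kJ/mol
ΔG < 0, so the forward reaction is spontaneous (proceeds forward).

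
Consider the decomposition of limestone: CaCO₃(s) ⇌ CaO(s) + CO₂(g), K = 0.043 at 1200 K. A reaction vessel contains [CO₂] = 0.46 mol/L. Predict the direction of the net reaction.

(CaCO₃, CaO are pure solids — omitted from Q.)
Q = [CO₂] = 0.46
Q = 0.46 > K = 0.043, so the reverse reaction proceeds.

reverse (toward reactants)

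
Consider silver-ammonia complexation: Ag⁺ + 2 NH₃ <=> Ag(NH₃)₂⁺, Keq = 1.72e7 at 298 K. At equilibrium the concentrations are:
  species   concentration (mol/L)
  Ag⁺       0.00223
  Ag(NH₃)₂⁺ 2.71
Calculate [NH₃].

[NH₃] = 0.00841 mol/L

At equilibrium, Keq = [Ag(NH₃)₂⁺] / ([Ag⁺]·[NH₃]²) = 1.72e7.
(2.71) / ((0.00223)·([NH₃])²) = 1.72e7
[NH₃]² = 7.07e-5 ⇒ [NH₃] = 0.00841 mol/L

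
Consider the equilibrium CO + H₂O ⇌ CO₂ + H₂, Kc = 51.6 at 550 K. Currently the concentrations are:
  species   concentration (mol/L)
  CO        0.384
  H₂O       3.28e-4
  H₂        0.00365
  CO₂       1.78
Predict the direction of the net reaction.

at equilibrium

Qc = [CO₂]·[H₂] / ([CO]·[H₂O]) = (1.78)·(0.00365) / ((0.384)·(3.28e-4)) = 51.6
Qc = 51.6 = Kc, so the system is already at equilibrium.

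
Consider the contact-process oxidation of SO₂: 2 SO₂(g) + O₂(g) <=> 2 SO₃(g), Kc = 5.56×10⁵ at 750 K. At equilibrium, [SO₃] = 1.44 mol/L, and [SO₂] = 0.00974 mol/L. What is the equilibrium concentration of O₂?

At equilibrium, Kc = [SO₃]² / ([SO₂]²·[O₂]) = 5.56×10⁵.
(1.44)² / ((0.00974)²·([O₂])) = 5.56×10⁵
[O₂] = 0.0393 mol/L

[O₂] = 0.0393 mol/L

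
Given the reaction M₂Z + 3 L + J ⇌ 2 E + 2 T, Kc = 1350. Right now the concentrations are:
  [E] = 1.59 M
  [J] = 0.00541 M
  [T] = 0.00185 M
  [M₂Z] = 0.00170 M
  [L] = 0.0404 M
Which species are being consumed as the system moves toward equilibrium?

Qc = [E]²·[T]² / ([M₂Z]·[L]³·[J]) = (1.59)²·(0.00185)² / ((0.00170)·(0.0404)³·(0.00541)) = 14300
Qc = 14300 > Kc = 1350: net reverse reaction.

E, T (products)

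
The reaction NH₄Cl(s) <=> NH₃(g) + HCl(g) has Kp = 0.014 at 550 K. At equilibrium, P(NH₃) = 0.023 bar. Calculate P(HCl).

P(HCl) = 0.61 bar

(NH₄Cl is a pure solid — omitted from Kp.)
At equilibrium, Kp = P(NH₃)·P(HCl) = 0.014.
(0.023)·(P(HCl)) = 0.014
P(HCl) = 0.609 = 0.61 bar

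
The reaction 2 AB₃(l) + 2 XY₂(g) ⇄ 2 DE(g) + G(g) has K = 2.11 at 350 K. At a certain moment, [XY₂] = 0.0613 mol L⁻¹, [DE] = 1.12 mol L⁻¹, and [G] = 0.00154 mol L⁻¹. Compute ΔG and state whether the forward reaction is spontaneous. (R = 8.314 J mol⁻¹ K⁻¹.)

ΔG = -4.11 kJ/mol; the forward reaction is spontaneous

(AB₃ is a pure liquid — omitted from Q.)
Q = [DE]²·[G] / [XY₂]² = (1.12)²·(0.00154) / (0.0613)² = 0.514
ΔG = RT ln(Q/K) = (8.314 J mol⁻¹ K⁻¹)(350 K) × ln(0.514/2.11)
   = (2.910 kJ/mol)(-1.412) = -4.11 kJ/mol
ΔG < 0, so the forward reaction is spontaneous (proceeds forward).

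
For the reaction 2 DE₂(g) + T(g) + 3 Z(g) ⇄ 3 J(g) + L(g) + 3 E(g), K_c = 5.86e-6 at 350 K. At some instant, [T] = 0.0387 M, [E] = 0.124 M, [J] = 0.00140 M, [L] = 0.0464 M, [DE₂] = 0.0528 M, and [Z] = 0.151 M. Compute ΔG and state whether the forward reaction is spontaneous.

Q_c = [J]³·[L]·[E]³ / ([DE₂]²·[T]·[Z]³) = (0.00140)³·(0.0464)·(0.124)³ / ((0.0528)²·(0.0387)·(0.151)³) = 6.54e-7
ΔG = RT ln(Q_c/K_c) = (8.314 J mol⁻¹ K⁻¹)(350 K) × ln(6.54e-7/5.86e-6)
   = (2.910 kJ/mol)(-2.193) = -6.38 kJ/mol
ΔG < 0, so the forward reaction is spontaneous (proceeds forward).

ΔG = -6.38 kJ/mol; the forward reaction is spontaneous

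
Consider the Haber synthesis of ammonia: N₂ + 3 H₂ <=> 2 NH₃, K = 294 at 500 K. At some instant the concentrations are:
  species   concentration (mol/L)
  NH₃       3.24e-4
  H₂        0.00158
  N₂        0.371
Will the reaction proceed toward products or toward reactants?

Q = [NH₃]² / ([N₂]·[H₂]³) = (3.24e-4)² / ((0.371)·(0.00158)³) = 71.7
Q = 71.7 < K = 294, so the forward reaction proceeds.

forward (toward products)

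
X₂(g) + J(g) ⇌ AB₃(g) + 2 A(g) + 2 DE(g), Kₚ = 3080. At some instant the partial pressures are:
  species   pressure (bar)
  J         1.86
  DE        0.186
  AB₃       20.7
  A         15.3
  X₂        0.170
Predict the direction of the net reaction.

in the forward direction

Qₚ = P(AB₃)·P(A)²·P(DE)² / (P(X₂)·P(J)) = (20.7)·(15.3)²·(0.186)² / ((0.170)·(1.86)) = 530
Qₚ = 530 < Kₚ = 3080, so the forward reaction proceeds.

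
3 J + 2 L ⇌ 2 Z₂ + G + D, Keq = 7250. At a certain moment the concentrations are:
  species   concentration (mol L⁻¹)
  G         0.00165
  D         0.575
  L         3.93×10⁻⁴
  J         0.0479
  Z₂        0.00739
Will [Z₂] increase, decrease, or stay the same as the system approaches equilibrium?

Q = [Z₂]²·[G]·[D] / ([J]³·[L]²) = (0.00739)²·(0.00165)·(0.575) / ((0.0479)³·(3.93×10⁻⁴)²) = 3050
Q = 3050 < Keq = 7250: net forward reaction.
Z₂ is a product, so it increases.

increase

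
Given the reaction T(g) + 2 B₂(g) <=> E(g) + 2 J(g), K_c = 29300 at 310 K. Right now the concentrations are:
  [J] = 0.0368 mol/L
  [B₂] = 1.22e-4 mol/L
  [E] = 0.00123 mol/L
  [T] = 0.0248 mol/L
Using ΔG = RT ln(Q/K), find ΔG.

Q_c = [E]·[J]² / ([T]·[B₂]²) = (0.00123)·(0.0368)² / ((0.0248)·(1.22e-4)²) = 4510
ΔG = RT ln(Q_c/K_c) = (8.314 J mol⁻¹ K⁻¹)(310 K) × ln(4510/29300)
   = (2.577 kJ/mol)(-1.871) = -4.82 kJ/mol
ΔG < 0, so the forward reaction is spontaneous (proceeds forward).

ΔG = -4.82 kJ/mol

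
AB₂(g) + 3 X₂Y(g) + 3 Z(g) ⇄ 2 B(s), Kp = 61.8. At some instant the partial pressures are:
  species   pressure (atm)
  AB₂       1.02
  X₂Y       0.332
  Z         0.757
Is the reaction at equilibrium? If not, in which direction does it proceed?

(B is a pure solid — omitted from Qp.)
Qp = 1 / (P(AB₂)·P(X₂Y)³·P(Z)³) = 1 / ((1.02)·(0.332)³·(0.757)³) = 61.8
Qp = 61.8 = Kp, so the system is already at equilibrium.

neither direction; the system is at equilibrium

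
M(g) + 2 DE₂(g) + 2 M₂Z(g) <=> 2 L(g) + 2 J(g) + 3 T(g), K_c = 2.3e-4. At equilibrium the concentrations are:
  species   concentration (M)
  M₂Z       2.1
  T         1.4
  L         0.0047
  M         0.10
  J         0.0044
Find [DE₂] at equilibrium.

[DE₂] = 0.0034 M

At equilibrium, K_c = [L]²·[J]²·[T]³ / ([M]·[DE₂]²·[M₂Z]²) = 2.3e-4.
(0.0047)²·(0.0044)²·(1.4)³ / ((0.10)·([DE₂])²·(2.1)²) = 2.3e-4
[DE₂]² = 1.16e-5 ⇒ [DE₂] = 0.0034 M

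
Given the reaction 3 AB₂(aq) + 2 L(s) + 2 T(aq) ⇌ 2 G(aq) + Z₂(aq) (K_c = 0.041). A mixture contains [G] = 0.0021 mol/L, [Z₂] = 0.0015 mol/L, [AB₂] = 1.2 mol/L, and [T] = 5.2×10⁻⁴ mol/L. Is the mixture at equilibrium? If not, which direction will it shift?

(L is a pure solid — omitted from Q_c.)
Q_c = [G]²·[Z₂] / ([AB₂]³·[T]²) = (0.0021)²·(0.0015) / ((1.2)³·(5.2×10⁻⁴)²) = 0.014
Q_c = 0.014 < K_c = 0.041: net forward reaction.

no; Q < K, reaction proceeds forward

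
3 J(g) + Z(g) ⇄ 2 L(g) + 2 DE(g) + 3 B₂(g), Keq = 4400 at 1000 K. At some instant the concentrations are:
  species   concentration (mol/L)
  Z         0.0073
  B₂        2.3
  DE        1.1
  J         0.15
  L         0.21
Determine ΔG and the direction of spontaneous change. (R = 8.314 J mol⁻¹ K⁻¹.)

Q = [L]²·[DE]²·[B₂]³ / ([J]³·[Z]) = (0.21)²·(1.1)²·(2.3)³ / ((0.15)³·(0.0073)) = 26400
ΔG = RT ln(Q/Keq) = (8.314 J mol⁻¹ K⁻¹)(1000 K) × ln(26400/4400)
   = (8.314 kJ/mol)(1.792) = 14.9 kJ/mol
ΔG > 0, so the forward reaction is non-spontaneous (proceeds in reverse).

ΔG = 14.9 kJ/mol; the forward reaction is non-spontaneous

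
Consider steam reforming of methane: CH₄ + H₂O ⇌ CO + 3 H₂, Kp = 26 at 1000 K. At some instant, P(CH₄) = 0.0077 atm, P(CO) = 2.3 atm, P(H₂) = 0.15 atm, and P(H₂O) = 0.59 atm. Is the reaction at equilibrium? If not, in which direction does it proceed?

to the right

Qp = P(CO)·P(H₂)³ / (P(CH₄)·P(H₂O)) = (2.3)·(0.15)³ / ((0.0077)·(0.59)) = 1.7
Qp = 1.7 < Kp = 26, so the forward reaction proceeds.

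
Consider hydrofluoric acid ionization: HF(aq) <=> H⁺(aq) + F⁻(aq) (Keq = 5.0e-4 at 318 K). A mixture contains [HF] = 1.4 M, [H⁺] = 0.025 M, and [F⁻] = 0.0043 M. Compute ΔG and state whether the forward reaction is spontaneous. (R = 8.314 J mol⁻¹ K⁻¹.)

ΔG = -4.95 kJ/mol; the forward reaction is spontaneous

Q = [H⁺]·[F⁻] / [HF] = (0.025)·(0.0043) / (1.4) = 7.68e-5
ΔG = RT ln(Q/Keq) = (8.314 J mol⁻¹ K⁻¹)(318 K) × ln(7.68e-5/5.0e-4)
   = (2.644 kJ/mol)(-1.873) = -4.95 kJ/mol
ΔG < 0, so the forward reaction is spontaneous (proceeds forward).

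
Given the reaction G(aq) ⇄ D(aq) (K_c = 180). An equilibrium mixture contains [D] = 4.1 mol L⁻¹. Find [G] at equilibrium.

At equilibrium, K_c = [D] / [G] = 180.
(4.1) / ([G]) = 180
[G] = 0.0228 = 0.023 mol L⁻¹

[G] = 0.023 mol L⁻¹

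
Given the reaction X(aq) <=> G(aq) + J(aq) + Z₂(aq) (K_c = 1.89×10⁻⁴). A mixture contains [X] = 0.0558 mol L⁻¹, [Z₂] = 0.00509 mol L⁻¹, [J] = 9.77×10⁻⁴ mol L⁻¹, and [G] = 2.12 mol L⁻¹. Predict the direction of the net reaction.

no net change (already at equilibrium)

Q_c = [G]·[J]·[Z₂] / [X] = (2.12)·(9.77×10⁻⁴)·(0.00509) / (0.0558) = 1.89×10⁻⁴
Q_c = 1.89×10⁻⁴ = K_c, so the system is already at equilibrium.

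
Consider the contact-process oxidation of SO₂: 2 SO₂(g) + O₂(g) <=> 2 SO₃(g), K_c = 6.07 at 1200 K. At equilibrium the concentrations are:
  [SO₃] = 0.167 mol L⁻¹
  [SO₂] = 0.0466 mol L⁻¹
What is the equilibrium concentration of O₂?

[O₂] = 2.12 mol L⁻¹

At equilibrium, K_c = [SO₃]² / ([SO₂]²·[O₂]) = 6.07.
(0.167)² / ((0.0466)²·([O₂])) = 6.07
[O₂] = 2.12 mol L⁻¹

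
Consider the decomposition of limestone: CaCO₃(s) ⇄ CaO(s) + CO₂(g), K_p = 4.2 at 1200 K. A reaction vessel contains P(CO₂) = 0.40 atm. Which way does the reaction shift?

in the forward direction

(CaCO₃, CaO are pure solids — omitted from Q_p.)
Q_p = P(CO₂) = 0.40
Q_p = 0.40 < K_p = 4.2, so the forward reaction proceeds.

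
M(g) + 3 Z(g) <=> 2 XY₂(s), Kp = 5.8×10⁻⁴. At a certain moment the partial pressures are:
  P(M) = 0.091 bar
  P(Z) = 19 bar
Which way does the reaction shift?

to the left

(XY₂ is a pure solid — omitted from Qp.)
Qp = 1 / (P(M)·P(Z)³) = 1 / ((0.091)·(19)³) = 0.0016
Qp = 0.0016 > Kp = 5.8×10⁻⁴, so the reverse reaction proceeds.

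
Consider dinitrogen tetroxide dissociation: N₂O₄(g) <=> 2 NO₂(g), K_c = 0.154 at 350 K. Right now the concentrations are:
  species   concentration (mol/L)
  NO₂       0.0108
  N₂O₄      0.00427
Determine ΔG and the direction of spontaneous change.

ΔG = -5.03 kJ/mol; the forward reaction is spontaneous

Q_c = [NO₂]² / [N₂O₄] = (0.0108)² / (0.00427) = 0.0273
ΔG = RT ln(Q_c/K_c) = (8.314 J mol⁻¹ K⁻¹)(350 K) × ln(0.0273/0.154)
   = (2.910 kJ/mol)(-1.730) = -5.03 kJ/mol
ΔG < 0, so the forward reaction is spontaneous (proceeds forward).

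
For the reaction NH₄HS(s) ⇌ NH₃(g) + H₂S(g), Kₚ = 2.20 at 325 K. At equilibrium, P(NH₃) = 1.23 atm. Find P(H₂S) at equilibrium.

P(H₂S) = 1.79 atm

(NH₄HS is a pure solid — omitted from Kₚ.)
At equilibrium, Kₚ = P(NH₃)·P(H₂S) = 2.20.
(1.23)·(P(H₂S)) = 2.20
P(H₂S) = 1.79 atm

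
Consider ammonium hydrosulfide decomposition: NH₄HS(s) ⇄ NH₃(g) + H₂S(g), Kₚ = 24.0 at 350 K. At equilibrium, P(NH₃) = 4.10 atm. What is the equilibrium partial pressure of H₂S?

P(H₂S) = 5.85 atm

(NH₄HS is a pure solid — omitted from Kₚ.)
At equilibrium, Kₚ = P(NH₃)·P(H₂S) = 24.0.
(4.10)·(P(H₂S)) = 24.0
P(H₂S) = 5.85 atm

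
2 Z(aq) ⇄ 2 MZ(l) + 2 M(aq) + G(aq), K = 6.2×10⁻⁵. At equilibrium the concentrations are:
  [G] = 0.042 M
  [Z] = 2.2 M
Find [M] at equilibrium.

[M] = 0.085 M

(MZ is a pure liquid — omitted from K.)
At equilibrium, K = [M]²·[G] / [Z]² = 6.2×10⁻⁵.
([M])²·(0.042) / (2.2)² = 6.2×10⁻⁵
[M]² = 0.00714 ⇒ [M] = 0.085 M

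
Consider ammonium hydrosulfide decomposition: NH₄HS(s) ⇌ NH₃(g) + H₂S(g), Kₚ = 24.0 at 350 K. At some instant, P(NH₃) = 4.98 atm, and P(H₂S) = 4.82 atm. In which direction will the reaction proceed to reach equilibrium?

(NH₄HS is a pure solid — omitted from Qₚ.)
Qₚ = P(NH₃)·P(H₂S) = (4.98)·(4.82) = 24.0
Qₚ = 24.0 = Kₚ, so the system is already at equilibrium.

neither direction; the system is at equilibrium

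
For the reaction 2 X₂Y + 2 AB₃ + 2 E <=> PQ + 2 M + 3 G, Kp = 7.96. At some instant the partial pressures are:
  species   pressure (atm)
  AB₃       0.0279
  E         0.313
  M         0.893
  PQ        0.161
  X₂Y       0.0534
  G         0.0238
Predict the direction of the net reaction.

neither direction; the system is at equilibrium

Qp = P(PQ)·P(M)²·P(G)³ / (P(X₂Y)²·P(AB₃)²·P(E)²) = (0.161)·(0.893)²·(0.0238)³ / ((0.0534)²·(0.0279)²·(0.313)²) = 7.96
Qp = 7.96 = Kp, so the system is already at equilibrium.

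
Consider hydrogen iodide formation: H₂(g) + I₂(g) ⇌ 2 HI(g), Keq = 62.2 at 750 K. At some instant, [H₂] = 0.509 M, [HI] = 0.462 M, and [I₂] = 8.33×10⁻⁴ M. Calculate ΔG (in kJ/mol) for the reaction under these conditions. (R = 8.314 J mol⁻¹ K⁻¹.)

ΔG = 13.0 kJ/mol

Q = [HI]² / ([H₂]·[I₂]) = (0.462)² / ((0.509)·(8.33×10⁻⁴)) = 503
ΔG = RT ln(Q/Keq) = (8.314 J mol⁻¹ K⁻¹)(750 K) × ln(503/62.2)
   = (6.236 kJ/mol)(2.090) = 13.0 kJ/mol
ΔG > 0, so the forward reaction is non-spontaneous (proceeds in reverse).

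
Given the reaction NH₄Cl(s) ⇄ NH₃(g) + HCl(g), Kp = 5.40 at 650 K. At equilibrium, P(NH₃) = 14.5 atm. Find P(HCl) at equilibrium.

(NH₄Cl is a pure solid — omitted from Kp.)
At equilibrium, Kp = P(NH₃)·P(HCl) = 5.40.
(14.5)·(P(HCl)) = 5.40
P(HCl) = 0.372 atm

P(HCl) = 0.372 atm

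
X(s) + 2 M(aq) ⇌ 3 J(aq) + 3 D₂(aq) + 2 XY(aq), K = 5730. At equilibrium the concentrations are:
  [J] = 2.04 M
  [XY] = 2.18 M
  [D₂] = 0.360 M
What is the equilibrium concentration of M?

(X is a pure solid — omitted from K.)
At equilibrium, K = [J]³·[D₂]³·[XY]² / [M]² = 5730.
(2.04)³·(0.360)³·(2.18)² / ([M])² = 5730
[M]² = 3.29×10⁻⁴ ⇒ [M] = 0.0181 M

[M] = 0.0181 M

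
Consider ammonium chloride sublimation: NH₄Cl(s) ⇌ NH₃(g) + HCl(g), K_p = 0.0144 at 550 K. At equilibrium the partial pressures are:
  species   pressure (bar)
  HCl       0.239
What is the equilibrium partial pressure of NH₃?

(NH₄Cl is a pure solid — omitted from K_p.)
At equilibrium, K_p = P(NH₃)·P(HCl) = 0.0144.
(P(NH₃))·(0.239) = 0.0144
P(NH₃) = 0.0603 bar

P(NH₃) = 0.0603 bar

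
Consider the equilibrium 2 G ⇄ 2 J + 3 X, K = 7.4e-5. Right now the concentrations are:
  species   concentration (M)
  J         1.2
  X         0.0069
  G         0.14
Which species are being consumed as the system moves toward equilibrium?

Q = [J]²·[X]³ / [G]² = (1.2)²·(0.0069)³ / (0.14)² = 2.4e-5
Q = 2.4e-5 < K = 7.4e-5: net forward reaction.

G (reactants)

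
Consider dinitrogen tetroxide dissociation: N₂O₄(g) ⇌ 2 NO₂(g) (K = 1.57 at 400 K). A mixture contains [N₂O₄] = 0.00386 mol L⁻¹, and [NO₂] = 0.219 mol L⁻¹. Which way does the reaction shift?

to the left

Q = [NO₂]² / [N₂O₄] = (0.219)² / (0.00386) = 12.4
Q = 12.4 > K = 1.57, so the reverse reaction proceeds.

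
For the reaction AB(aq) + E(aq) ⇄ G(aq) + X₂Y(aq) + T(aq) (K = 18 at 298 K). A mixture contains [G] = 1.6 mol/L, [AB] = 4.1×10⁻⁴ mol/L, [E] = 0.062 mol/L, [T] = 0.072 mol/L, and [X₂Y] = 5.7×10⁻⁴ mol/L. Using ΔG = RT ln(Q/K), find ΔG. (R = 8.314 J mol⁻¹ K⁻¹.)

ΔG = -4.81 kJ/mol

Q = [G]·[X₂Y]·[T] / ([AB]·[E]) = (1.6)·(5.7×10⁻⁴)·(0.072) / ((4.1×10⁻⁴)·(0.062)) = 2.58
ΔG = RT ln(Q/K) = (8.314 J mol⁻¹ K⁻¹)(298 K) × ln(2.58/18)
   = (2.478 kJ/mol)(-1.943) = -4.81 kJ/mol
ΔG < 0, so the forward reaction is spontaneous (proceeds forward).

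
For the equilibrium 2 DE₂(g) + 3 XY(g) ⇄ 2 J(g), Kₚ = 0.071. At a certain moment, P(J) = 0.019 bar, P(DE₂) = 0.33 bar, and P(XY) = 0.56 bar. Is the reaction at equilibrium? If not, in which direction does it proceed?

in the forward direction

Qₚ = P(J)² / (P(DE₂)²·P(XY)³) = (0.019)² / ((0.33)²·(0.56)³) = 0.019
Qₚ = 0.019 < Kₚ = 0.071, so the forward reaction proceeds.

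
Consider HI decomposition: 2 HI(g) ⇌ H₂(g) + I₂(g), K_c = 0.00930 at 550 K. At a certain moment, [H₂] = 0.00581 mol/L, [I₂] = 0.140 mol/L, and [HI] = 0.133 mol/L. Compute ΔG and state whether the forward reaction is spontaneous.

ΔG = 7.31 kJ/mol; the forward reaction is non-spontaneous

Q_c = [H₂]·[I₂] / [HI]² = (0.00581)·(0.140) / (0.133)² = 0.0460
ΔG = RT ln(Q_c/K_c) = (8.314 J mol⁻¹ K⁻¹)(550 K) × ln(0.0460/0.00930)
   = (4.573 kJ/mol)(1.599) = 7.31 kJ/mol
ΔG > 0, so the forward reaction is non-spontaneous (proceeds in reverse).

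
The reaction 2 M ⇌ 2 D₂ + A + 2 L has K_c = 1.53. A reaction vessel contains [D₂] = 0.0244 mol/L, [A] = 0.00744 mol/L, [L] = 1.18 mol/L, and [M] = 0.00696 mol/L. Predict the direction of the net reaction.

to the right

Q_c = [D₂]²·[A]·[L]² / [M]² = (0.0244)²·(0.00744)·(1.18)² / (0.00696)² = 0.127
Q_c = 0.127 < K_c = 1.53, so the forward reaction proceeds.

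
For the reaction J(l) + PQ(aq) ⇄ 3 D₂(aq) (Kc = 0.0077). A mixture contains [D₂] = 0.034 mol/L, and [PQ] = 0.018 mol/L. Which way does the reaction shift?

(J is a pure liquid — omitted from Qc.)
Qc = [D₂]³ / [PQ] = (0.034)³ / (0.018) = 0.0022
Qc = 0.0022 < Kc = 0.0077, so the forward reaction proceeds.

toward products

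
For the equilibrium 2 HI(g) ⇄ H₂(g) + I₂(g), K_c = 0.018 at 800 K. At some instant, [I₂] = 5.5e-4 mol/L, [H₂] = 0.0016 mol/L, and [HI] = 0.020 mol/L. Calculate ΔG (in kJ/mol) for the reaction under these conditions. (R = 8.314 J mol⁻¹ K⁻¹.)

Q_c = [H₂]·[I₂] / [HI]² = (0.0016)·(5.5e-4) / (0.020)² = 0.00220
ΔG = RT ln(Q_c/K_c) = (8.314 J mol⁻¹ K⁻¹)(800 K) × ln(0.00220/0.018)
   = (6.651 kJ/mol)(-2.102) = -14.0 kJ/mol
ΔG < 0, so the forward reaction is spontaneous (proceeds forward).

ΔG = -14.0 kJ/mol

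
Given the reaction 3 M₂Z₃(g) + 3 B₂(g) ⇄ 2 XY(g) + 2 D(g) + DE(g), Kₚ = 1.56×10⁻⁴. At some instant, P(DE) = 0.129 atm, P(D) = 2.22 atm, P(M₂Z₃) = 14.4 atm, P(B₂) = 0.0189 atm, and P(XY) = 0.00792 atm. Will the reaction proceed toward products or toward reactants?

Qₚ = P(XY)²·P(D)²·P(DE) / (P(M₂Z₃)³·P(B₂)³) = (0.00792)²·(2.22)²·(0.129) / ((14.4)³·(0.0189)³) = 0.00198
Qₚ = 0.00198 > Kₚ = 1.56×10⁻⁴, so the reverse reaction proceeds.

reverse (toward reactants)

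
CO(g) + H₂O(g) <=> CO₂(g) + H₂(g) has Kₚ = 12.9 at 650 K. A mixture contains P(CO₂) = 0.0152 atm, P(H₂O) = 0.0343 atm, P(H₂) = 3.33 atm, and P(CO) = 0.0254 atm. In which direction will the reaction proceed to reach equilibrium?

Qₚ = P(CO₂)·P(H₂) / (P(CO)·P(H₂O)) = (0.0152)·(3.33) / ((0.0254)·(0.0343)) = 58.1
Qₚ = 58.1 > Kₚ = 12.9, so the reverse reaction proceeds.

in the reverse direction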